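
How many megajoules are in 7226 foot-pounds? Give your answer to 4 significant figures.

0.009797 megajoules

1 foot-pound = 1.35582 × 10^-6 megajoules.
7226 × 1.35582 × 10^-6 ≈ 0.009797 MJ.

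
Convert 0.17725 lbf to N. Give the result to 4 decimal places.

0.7884 newtons

1 lbf = 4.44822 N.
Then 0.17725 × 4.44822 ≈ 0.7884 N.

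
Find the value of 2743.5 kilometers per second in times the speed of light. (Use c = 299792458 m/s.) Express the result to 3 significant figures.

0.00915 c

1 km/s = 3.33564e-6 c.
Then 2743.5 × 3.33564e-6 ≈ 0.00915 c.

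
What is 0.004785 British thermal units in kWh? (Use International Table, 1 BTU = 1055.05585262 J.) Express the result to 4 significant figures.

1 British thermal unit = 0.000293071 kWh.
So 0.004785 × 0.000293071 ≈ 1.402e-6 kWh.

1.402e-6 kWh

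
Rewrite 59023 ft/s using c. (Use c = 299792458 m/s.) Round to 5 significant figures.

6.0009e-5 c

1 foot per second = 1.01670e-9 times the speed of light.
Then 59023 × 1.01670e-9 ≈ 6.0009e-5 c.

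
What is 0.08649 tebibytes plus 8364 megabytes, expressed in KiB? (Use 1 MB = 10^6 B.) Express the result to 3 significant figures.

0.08649 TiB = 9.28679 × 10^7 KiB and 8364 MB = 8.16797 × 10^6 KiB.
9.28679 × 10^7 + 8.16797 × 10^6 ≈ 1.01 × 10^8 KiB.

1.01 × 10^8 kibibytes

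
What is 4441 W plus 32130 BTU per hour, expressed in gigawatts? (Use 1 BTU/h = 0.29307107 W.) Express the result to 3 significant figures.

1.39e-5 gigawatts

4441 W = 4.44100e-6 GW and 32130 BTU/h = 9.41637e-6 GW.
4.44100e-6 + 9.41637e-6 ≈ 1.39e-5 GW.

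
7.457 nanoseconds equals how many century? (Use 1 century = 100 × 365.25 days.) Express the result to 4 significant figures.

2.363 × 10^-18 century

1 nanosecond = 3.16881 × 10^-19 centuries.
So 7.457 × 3.16881 × 10^-19 ≈ 2.363 × 10^-18 century.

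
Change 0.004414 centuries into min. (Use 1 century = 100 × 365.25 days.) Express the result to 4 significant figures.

1 century = 5.25960e+7 minutes.
0.004414 × 5.25960e+7 ≈ 232200 min.

232200 minutes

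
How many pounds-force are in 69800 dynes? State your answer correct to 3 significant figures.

1 dyn = 2.24809 × 10^-6 pounds-force.
Then 69800 × 2.24809 × 10^-6 ≈ 0.157 lbf.

0.157 lbf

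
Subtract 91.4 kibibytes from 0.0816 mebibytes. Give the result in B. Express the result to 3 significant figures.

-8030 bytes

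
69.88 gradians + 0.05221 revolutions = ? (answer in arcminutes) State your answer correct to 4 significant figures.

4901 arcminutes

69.88 grad = 3773.52 arcmin and 0.05221 rev = 1127.74 arcmin.
3773.52 + 1127.74 ≈ 4901 arcmin.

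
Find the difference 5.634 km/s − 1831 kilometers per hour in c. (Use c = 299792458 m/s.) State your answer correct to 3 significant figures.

5.634 km/s = 1.87930e-5 c and 1831 km/h = 1.69654e-6 c.
1.87930e-5 − 1.69654e-6 ≈ 1.71e-5 c.

1.71e-5 times the speed of light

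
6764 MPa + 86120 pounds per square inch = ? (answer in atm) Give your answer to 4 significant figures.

6764 MPa = 66755.5 atm and 86120 psi = 5860.12 atm.
66755.5 + 5860.12 ≈ 72620 atm.

72620 atm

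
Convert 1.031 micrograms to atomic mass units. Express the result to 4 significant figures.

6.209 × 10^17 atomic mass units

1 microgram = 6.02214 × 10^17 u.
Thus 1.031 × 6.02214 × 10^17 ≈ 6.209 × 10^17 u.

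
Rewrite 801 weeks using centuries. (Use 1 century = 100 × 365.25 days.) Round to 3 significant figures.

1 week = 0.000191650 centuries.
801 × 0.000191650 ≈ 0.154 century.

0.154 century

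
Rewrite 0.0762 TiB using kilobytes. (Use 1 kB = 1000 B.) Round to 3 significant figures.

8.38 × 10^7 kB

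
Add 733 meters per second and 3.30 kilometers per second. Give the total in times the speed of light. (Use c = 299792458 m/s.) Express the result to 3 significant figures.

1.35 × 10^-5 times the speed of light

733 m/s = 2.44502 × 10^-6 c and 3.30 km/s = 1.10076 × 10^-5 c.
2.44502 × 10^-6 + 1.10076 × 10^-5 ≈ 1.35 × 10^-5 c.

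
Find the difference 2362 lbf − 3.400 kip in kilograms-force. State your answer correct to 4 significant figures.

-470.8 kilograms-force

2362 lbf = 1071.39 kgf and 3.400 kip = 1542.21 kgf.
1071.39 − 1542.21 ≈ -470.8 kgf.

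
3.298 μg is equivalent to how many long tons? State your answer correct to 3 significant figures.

3.25e-12 long ton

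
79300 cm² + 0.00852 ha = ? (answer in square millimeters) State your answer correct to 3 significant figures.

9.31 × 10^7 mm²

79300 cm² = 7.93000 × 10^6 mm² and 0.00852 ha = 8.52000 × 10^7 mm².
7.93000 × 10^6 + 8.52000 × 10^7 ≈ 9.31 × 10^7 mm².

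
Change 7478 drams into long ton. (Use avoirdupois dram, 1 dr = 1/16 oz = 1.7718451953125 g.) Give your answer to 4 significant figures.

1 dr = 1.74386e-6 long tons.
So 7478 × 1.74386e-6 ≈ 0.01304 long ton.

0.01304 long ton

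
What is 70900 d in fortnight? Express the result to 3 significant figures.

5060 fortnight

1 d = 0.0714286 fortnights.
Thus 70900 × 0.0714286 ≈ 5060 fortnight.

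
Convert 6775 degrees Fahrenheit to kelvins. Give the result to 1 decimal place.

4019.3 K

K = (°F + 459.67) × 5/9.
Applying the formula gives 4019.3 K.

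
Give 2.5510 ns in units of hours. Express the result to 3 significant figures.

7.09e-13 h

1 ns = 2.77778e-13 hours.
So 2.5510 × 2.77778e-13 ≈ 7.09e-13 h.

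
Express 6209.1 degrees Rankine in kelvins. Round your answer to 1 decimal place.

3449.5 kelvins

°R = K × 9/5.
Applying the formula gives 3449.5 K.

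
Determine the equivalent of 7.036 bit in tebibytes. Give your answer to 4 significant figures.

1 bit = 1.13687e-13 TiB.
Then 7.036 × 1.13687e-13 ≈ 7.999e-13 TiB.

7.999e-13 TiB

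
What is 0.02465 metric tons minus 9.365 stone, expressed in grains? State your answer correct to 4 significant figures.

-537400 grains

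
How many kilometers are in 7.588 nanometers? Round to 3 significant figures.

7.59 × 10^-12 km

1 nanometer = 1.00000 × 10^-12 kilometers.
Thus 7.588 × 1.00000 × 10^-12 ≈ 7.59 × 10^-12 km.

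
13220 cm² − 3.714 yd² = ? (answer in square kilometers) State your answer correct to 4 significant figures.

-1.783 × 10^-6 square kilometers

13220 cm² = 1.32200 × 10^-6 km² and 3.714 yd² = 3.10538 × 10^-6 km².
1.32200 × 10^-6 − 3.10538 × 10^-6 ≈ -1.783 × 10^-6 km².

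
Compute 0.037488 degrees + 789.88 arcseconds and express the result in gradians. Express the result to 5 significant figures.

0.28544 grad

0.037488 ° = 0.0416533 grad and 789.88 arcsec = 0.243790 grad.
0.0416533 + 0.243790 ≈ 0.28544 grad.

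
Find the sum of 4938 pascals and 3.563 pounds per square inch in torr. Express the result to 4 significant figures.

221.3 torr

4938 Pa = 37.0380 torr and 3.563 psi = 184.260 torr.
37.0380 + 184.260 ≈ 221.3 torr.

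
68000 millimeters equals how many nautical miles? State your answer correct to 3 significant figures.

0.0367 nautical miles

1 mm = 5.39957 × 10^-7 nmi.
So 68000 × 5.39957 × 10^-7 ≈ 0.0367 nmi.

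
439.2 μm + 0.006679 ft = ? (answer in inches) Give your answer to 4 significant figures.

439.2 μm = 0.0172913 in and 0.006679 ft = 0.0801480 in.
0.0172913 + 0.0801480 ≈ 0.09744 in.

0.09744 in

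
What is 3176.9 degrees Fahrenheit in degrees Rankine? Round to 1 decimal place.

3636.6 °R

°R = °F + 459.67.
Applying the formula gives 3636.6 °R.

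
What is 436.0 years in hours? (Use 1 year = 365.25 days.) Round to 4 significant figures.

1 year = 8766.00 h.
Thus 436.0 × 8766.00 ≈ 3.822 × 10^6 h.

3.822 × 10^6 h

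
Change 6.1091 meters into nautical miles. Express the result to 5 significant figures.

0.0032987 nautical miles

1 m = 0.000539957 nmi.
6.1091 × 0.000539957 ≈ 0.0032987 nmi.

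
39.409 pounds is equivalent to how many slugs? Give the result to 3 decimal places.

1 lb = 0.0310810 slug.
Then 39.409 × 0.0310810 ≈ 1.225 slug.

1.225 slugs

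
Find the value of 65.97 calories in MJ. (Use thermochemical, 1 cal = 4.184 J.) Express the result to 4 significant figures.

1 calorie = 4.18400 × 10^-6 MJ.
65.97 × 4.18400 × 10^-6 ≈ 0.0002760 MJ.

0.0002760 MJ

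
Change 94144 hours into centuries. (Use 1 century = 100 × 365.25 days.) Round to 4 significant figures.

1 h = 1.14077e-6 century.
Thus 94144 × 1.14077e-6 ≈ 0.1074 century.

0.1074 century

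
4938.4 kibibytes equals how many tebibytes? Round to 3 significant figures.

4.60 × 10^-6 TiB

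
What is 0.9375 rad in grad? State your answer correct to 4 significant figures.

1 rad = 63.6620 grad.
So 0.9375 × 63.6620 ≈ 59.68 grad.

59.68 grad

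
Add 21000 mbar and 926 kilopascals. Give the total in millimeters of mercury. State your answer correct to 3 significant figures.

21000 mbar = 15751.3 mmHg and 926 kPa = 6945.57 mmHg.
15751.3 + 6945.57 ≈ 22700 mmHg.

22700 mmHg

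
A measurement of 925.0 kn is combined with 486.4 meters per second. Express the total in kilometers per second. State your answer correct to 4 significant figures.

0.9623 km/s

925.0 kn = 0.475861 km/s and 486.4 m/s = 0.486400 km/s.
0.475861 + 0.486400 ≈ 0.9623 km/s.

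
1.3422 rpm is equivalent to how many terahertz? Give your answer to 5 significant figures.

2.2370e-14 THz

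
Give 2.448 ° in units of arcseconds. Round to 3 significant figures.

8810 arcseconds

1 degree = 3600.00 arcsec.
2.448 × 3600.00 ≈ 8810 arcsec.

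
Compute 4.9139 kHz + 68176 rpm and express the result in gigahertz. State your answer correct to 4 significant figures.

6.050 × 10^-6 GHz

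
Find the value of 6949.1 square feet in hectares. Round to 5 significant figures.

0.064559 hectares

1 square foot = 9.29030e-6 ha.
Thus 6949.1 × 9.29030e-6 ≈ 0.064559 ha.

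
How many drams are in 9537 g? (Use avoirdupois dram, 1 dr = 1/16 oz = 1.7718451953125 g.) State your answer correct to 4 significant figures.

1 gram = 0.564383 dr.
9537 × 0.564383 ≈ 5383 dr.

5383 dr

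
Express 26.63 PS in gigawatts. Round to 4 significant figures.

1 metric horsepower = 7.35499e-7 GW.
Thus 26.63 × 7.35499e-7 ≈ 1.959e-5 GW.

1.959e-5 gigawatts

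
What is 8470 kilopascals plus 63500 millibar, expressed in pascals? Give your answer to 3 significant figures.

1.48e+7 pascals

8470 kPa = 8.47000e+6 Pa and 63500 mbar = 6.35000e+6 Pa.
8.47000e+6 + 6.35000e+6 ≈ 1.48e+7 Pa.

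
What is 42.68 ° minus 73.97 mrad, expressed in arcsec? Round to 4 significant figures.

138400 arcseconds

42.68 ° = 153648 arcsec and 73.97 mrad = 15257.4 arcsec.
153648 − 15257.4 ≈ 138400 arcsec.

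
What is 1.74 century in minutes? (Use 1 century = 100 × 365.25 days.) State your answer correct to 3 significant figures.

1 century = 5.25960e+7 min.
Then 1.74 × 5.25960e+7 ≈ 9.15e+7 min.

9.15e+7 min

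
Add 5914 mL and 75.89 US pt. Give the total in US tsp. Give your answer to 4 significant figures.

8485 US tsp

5914 mL = 1199.86 US tsp and 75.89 US pt = 7285.44 US tsp.
1199.86 + 7285.44 ≈ 8485 US tsp.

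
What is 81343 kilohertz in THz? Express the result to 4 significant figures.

8.134 × 10^-5 THz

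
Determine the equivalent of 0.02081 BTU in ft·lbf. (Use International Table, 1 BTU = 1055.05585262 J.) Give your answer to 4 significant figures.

1 British thermal unit = 778.169 foot-pounds.
Thus 0.02081 × 778.169 ≈ 16.19 ft·lbf.

16.19 ft·lbf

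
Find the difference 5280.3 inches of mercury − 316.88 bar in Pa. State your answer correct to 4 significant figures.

-1.381 × 10^7 Pa

5280.3 inHg = 1.78811 × 10^7 Pa and 316.88 bar = 3.16880 × 10^7 Pa.
1.78811 × 10^7 − 3.16880 × 10^7 ≈ -1.381 × 10^7 Pa.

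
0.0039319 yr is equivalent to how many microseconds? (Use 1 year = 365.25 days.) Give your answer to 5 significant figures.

1.2408 × 10^11 μs

1 year = 3.15576 × 10^13 μs.
Thus 0.0039319 × 3.15576 × 10^13 ≈ 1.2408 × 10^11 μs.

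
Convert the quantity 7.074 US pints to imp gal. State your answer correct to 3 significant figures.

0.736 imp gal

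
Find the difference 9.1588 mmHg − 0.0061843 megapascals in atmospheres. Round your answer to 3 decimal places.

9.1588 mmHg = 0.0120511 atm and 0.0061843 MPa = 0.0610343 atm.
0.0120511 − 0.0610343 ≈ -0.049 atm.

-0.049 atm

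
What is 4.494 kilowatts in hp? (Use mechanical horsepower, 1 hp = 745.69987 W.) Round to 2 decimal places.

1 kilowatt = 1.34102 horsepower.
4.494 × 1.34102 ≈ 6.03 hp.

6.03 hp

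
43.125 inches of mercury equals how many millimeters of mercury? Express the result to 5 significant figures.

1 inch of mercury = 25.4000 mmHg.
Thus 43.125 × 25.4000 ≈ 1095.4 mmHg.

1095.4 millimeters of mercury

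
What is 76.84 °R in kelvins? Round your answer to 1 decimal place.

42.7 kelvins

°R = K × 9/5.
Applying the formula gives 42.7 K.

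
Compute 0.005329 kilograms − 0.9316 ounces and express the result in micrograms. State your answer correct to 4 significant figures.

0.005329 kg = 5.32900 × 10^6 μg and 0.9316 oz = 2.64104 × 10^7 μg.
5.32900 × 10^6 − 2.64104 × 10^7 ≈ -2.108 × 10^7 μg.

-2.108 × 10^7 μg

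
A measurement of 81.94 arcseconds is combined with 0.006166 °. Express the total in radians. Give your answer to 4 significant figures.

0.0005049 radians

81.94 arcsec = 0.000397256 rad and 0.006166 ° = 0.000107617 rad.
0.000397256 + 0.000107617 ≈ 0.0005049 rad.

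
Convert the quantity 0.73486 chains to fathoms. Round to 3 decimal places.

1 chain = 11.0000 fathoms.
So 0.73486 × 11.0000 ≈ 8.083 fathom.

8.083 fathom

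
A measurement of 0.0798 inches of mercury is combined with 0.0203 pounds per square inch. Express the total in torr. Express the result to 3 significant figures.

0.0798 inHg = 2.02692 torr and 0.0203 psi = 1.04981 torr.
2.02692 + 1.04981 ≈ 3.08 torr.

3.08 torr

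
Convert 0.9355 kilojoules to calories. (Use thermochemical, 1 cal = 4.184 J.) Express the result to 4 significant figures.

1 kJ = 239.006 cal.
0.9355 × 239.006 ≈ 223.6 cal.

223.6 cal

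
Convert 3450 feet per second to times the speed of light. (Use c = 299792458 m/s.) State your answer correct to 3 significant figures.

3.51e-6 c

1 foot per second = 1.01670e-9 c.
Then 3450 × 1.01670e-9 ≈ 3.51e-6 c.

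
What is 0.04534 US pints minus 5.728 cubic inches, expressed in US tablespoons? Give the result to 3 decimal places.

-4.897 US tbsp

0.04534 US pt = 1.45088 US tbsp and 5.728 in³ = 6.34791 US tbsp.
1.45088 − 6.34791 ≈ -4.897 US tbsp.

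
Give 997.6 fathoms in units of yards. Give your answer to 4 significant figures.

1995 yards

1 fathom = 2.00000 yd.
Then 997.6 × 2.00000 ≈ 1995 yd.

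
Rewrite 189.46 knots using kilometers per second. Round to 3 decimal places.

0.097 km/s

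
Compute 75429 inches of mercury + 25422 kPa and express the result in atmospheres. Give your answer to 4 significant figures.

2772 atm

75429 inHg = 2520.92 atm and 25422 kPa = 250.896 atm.
2520.92 + 250.896 ≈ 2772 atm.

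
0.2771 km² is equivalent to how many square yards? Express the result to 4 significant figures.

331400 yd²

1 km² = 1.19599e+6 square yards.
Then 0.2771 × 1.19599e+6 ≈ 331400 yd².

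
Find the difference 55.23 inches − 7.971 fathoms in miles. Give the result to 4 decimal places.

55.23 in = 0.000871686 mi and 7.971 fathom = 0.00905795 mi.
0.000871686 − 0.00905795 ≈ -0.0082 mi.

-0.0082 miles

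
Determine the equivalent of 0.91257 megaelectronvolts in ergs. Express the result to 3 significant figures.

1.46 × 10^-6 ergs

1 MeV = 1.60218 × 10^-6 erg.
Then 0.91257 × 1.60218 × 10^-6 ≈ 1.46 × 10^-6 erg.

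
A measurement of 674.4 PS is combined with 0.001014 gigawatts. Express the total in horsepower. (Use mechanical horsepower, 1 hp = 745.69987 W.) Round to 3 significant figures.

674.4 PS = 665.174 hp and 0.001014 GW = 1359.80 hp.
665.174 + 1359.80 ≈ 2020 hp.

2020 horsepower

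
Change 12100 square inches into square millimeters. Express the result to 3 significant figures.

7.81e+6 mm²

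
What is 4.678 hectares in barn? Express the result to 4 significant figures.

4.678 × 10^32 barn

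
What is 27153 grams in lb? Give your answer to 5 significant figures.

1 g = 0.00220462 lb.
So 27153 × 0.00220462 ≈ 59.862 lb.

59.862 lb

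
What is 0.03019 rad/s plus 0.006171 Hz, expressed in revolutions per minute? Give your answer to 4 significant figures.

0.6586 rpm

0.03019 rad/s = 0.288293 rpm and 0.006171 Hz = 0.370260 rpm.
0.288293 + 0.370260 ≈ 0.6586 rpm.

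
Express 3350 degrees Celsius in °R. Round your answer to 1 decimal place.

°R = (°C + 273.15) × 9/5.
Applying the formula gives 6521.7 °R.

6521.7 degrees Rankine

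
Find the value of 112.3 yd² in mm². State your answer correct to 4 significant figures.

1 square yard = 836127 mm².
Then 112.3 × 836127 ≈ 9.390e+7 mm².

9.390e+7 square millimeters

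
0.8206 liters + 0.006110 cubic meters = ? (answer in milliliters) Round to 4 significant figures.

6931 milliliters

0.8206 L = 820.600 mL and 0.006110 m³ = 6110.00 mL.
820.600 + 6110.00 ≈ 6931 mL.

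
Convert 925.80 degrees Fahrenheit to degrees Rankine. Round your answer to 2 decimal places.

°R = °F + 459.67.
Applying the formula gives 1385.47 °R.

1385.47 °R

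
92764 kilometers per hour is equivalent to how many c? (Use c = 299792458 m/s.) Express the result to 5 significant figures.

8.5952e-5 c

1 km/h = 9.26567e-10 c.
92764 × 9.26567e-10 ≈ 8.5952e-5 c.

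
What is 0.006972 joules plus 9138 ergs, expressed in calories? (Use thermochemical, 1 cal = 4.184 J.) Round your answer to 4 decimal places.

0.006972 J = 0.00166635 cal and 9138 erg = 0.000218403 cal.
0.00166635 + 0.000218403 ≈ 0.0019 cal.

0.0019 calories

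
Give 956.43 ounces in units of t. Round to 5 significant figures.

1 ounce = 2.83495e-5 metric tons.
956.43 × 2.83495e-5 ≈ 0.027114 t.

0.027114 metric tons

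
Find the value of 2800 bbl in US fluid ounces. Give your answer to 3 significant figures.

1 oil barrel = 5376.00 US fluid ounces.
2800 × 5376.00 ≈ 1.51e+7 US fl oz.

1.51e+7 US fluid ounces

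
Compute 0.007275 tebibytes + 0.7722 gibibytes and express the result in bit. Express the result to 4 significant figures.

7.062 × 10^10 bit

0.007275 TiB = 6.39916 × 10^10 bit and 0.7722 GiB = 6.63315 × 10^9 bit.
6.39916 × 10^10 + 6.63315 × 10^9 ≈ 7.062 × 10^10 bit.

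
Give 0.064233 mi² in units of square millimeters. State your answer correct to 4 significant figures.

1.664 × 10^11 square millimeters

1 square mile = 2.58999 × 10^12 square millimeters.
Thus 0.064233 × 2.58999 × 10^12 ≈ 1.664 × 10^11 mm².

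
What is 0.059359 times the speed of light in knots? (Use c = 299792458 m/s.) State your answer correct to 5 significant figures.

1 speed of light = 5.82750e+8 knots.
Then 0.059359 × 5.82750e+8 ≈ 3.4591e+7 kn.

3.4591e+7 knots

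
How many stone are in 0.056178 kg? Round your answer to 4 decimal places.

0.0088 stone

1 kg = 0.157473 stone.
Thus 0.056178 × 0.157473 ≈ 0.0088 st.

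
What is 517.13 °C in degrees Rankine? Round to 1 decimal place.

1422.5 degrees Rankine

°R = (°C + 273.15) × 9/5.
Applying the formula gives 1422.5 °R.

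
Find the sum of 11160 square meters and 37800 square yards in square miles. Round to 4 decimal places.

0.0165 mi²

11160 m² = 0.00430890 mi² and 37800 yd² = 0.0122030 mi².
0.00430890 + 0.0122030 ≈ 0.0165 mi².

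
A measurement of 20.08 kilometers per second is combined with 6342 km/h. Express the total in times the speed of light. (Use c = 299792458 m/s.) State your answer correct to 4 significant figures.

7.286e-5 c

20.08 km/s = 6.69797e-5 c and 6342 km/h = 5.87629e-6 c.
6.69797e-5 + 5.87629e-6 ≈ 7.286e-5 c.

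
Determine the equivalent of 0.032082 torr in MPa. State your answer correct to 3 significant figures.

4.28e-6 MPa

1 torr = 0.000133322 MPa.
Then 0.032082 × 0.000133322 ≈ 4.28e-6 MPa.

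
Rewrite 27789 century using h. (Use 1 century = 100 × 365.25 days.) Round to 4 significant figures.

2.436e+10 hours

1 century = 876600 hours.
Then 27789 × 876600 ≈ 2.436e+10 h.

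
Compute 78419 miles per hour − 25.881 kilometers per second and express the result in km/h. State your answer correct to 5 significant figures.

33032 km/h

78419 mph = 126203.15 km/h and 25.881 km/s = 93171.600 km/h.
126203.15 − 93171.600 ≈ 33032 km/h.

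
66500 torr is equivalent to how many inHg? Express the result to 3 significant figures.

2620 inHg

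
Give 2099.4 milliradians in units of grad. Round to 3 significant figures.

134 gradians

1 milliradian = 0.0636620 gradians.
2099.4 × 0.0636620 ≈ 134 grad.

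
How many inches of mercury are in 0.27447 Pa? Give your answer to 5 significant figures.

8.1051e-5 inHg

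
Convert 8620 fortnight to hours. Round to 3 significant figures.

2.90 × 10^6 h

1 fortnight = 336.000 h.
Thus 8620 × 336.000 ≈ 2.90 × 10^6 h.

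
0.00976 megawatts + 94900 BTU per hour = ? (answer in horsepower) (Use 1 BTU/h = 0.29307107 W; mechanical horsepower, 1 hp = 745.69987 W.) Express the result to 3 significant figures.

0.00976 MW = 13.0884 hp and 94900 BTU/h = 37.2971 hp.
13.0884 + 37.2971 ≈ 50.4 hp.

50.4 hp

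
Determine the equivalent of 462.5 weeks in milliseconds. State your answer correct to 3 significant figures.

1 week = 6.04800e+8 ms.
Then 462.5 × 6.04800e+8 ≈ 2.80e+11 ms.

2.80e+11 ms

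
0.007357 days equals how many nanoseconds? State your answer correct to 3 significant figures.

6.36e+11 nanoseconds

1 d = 8.64000e+13 ns.
0.007357 × 8.64000e+13 ≈ 6.36e+11 ns.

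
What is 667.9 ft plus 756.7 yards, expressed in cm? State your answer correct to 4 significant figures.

89550 cm

667.9 ft = 20357.6 cm and 756.7 yd = 69192.6 cm.
20357.6 + 69192.6 ≈ 89550 cm.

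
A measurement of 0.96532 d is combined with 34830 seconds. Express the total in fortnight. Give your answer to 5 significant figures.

0.097746 fortnight

0.96532 d = 0.0689514 fortnight and 34830 s = 0.0287946 fortnight.
0.0689514 + 0.0287946 ≈ 0.097746 fortnight.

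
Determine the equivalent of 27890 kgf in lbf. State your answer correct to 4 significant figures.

61490 lbf

1 kilogram-force = 2.20462 pounds-force.
27890 × 2.20462 ≈ 61490 lbf.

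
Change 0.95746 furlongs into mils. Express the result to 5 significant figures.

7.5831e+6 mil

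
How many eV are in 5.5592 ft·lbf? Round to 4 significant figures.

4.704 × 10^19 eV

1 ft·lbf = 8.46235 × 10^18 eV.
Thus 5.5592 × 8.46235 × 10^18 ≈ 4.704 × 10^19 eV.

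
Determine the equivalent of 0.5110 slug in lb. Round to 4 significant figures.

16.44 lb

1 slug = 32.1740 lb.
Then 0.5110 × 32.1740 ≈ 16.44 lb.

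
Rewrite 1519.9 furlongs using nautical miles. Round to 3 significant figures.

165 nmi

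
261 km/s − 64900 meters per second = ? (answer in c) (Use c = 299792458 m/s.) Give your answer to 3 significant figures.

261 km/s = 0.000870602 c and 64900 m/s = 0.000216483 c.
0.000870602 − 0.000216483 ≈ 0.000654 c.

0.000654 times the speed of light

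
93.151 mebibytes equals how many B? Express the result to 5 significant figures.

9.7676e+7 bytes

1 mebibyte = 1.04858e+6 bytes.
Then 93.151 × 1.04858e+6 ≈ 9.7676e+7 B.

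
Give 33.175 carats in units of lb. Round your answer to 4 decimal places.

0.0146 lb

1 carat = 0.000440925 lb.
33.175 × 0.000440925 ≈ 0.0146 lb.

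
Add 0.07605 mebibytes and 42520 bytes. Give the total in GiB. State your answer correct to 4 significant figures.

0.07605 MiB = 7.42676 × 10^-5 GiB and 42520 B = 3.95998 × 10^-5 GiB.
7.42676 × 10^-5 + 3.95998 × 10^-5 ≈ 0.0001139 GiB.

0.0001139 gibibytes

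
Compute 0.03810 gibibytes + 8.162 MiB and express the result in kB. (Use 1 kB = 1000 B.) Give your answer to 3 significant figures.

0.03810 GiB = 40909.6 kB and 8.162 MiB = 8558.48 kB.
40909.6 + 8558.48 ≈ 49500 kB.

49500 kB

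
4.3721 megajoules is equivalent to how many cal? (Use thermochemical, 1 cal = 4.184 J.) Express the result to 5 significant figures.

1 MJ = 239006 calories.
4.3721 × 239006 ≈ 1.0450 × 10^6 cal.

1.0450 × 10^6 calories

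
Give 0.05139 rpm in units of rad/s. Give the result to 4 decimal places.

0.0054 rad/s

1 revolution per minute = 0.104720 radians per second.
0.05139 × 0.104720 ≈ 0.0054 rad/s.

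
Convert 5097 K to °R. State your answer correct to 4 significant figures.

9175 °R

°R = K × 9/5.
Applying the formula gives 9175 °R.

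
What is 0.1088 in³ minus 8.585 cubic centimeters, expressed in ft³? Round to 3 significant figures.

-0.000240 ft³

0.1088 in³ = 6.29630 × 10^-5 ft³ and 8.585 cm³ = 0.000303176 ft³.
6.29630 × 10^-5 − 0.000303176 ≈ -0.000240 ft³.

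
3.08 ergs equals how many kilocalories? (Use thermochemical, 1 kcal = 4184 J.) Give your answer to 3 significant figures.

7.36e-11 kilocalories

1 erg = 2.39006e-11 kcal.
Then 3.08 × 2.39006e-11 ≈ 7.36e-11 kcal.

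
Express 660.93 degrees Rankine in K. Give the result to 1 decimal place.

°R = K × 9/5.
Applying the formula gives 367.2 K.

367.2 kelvins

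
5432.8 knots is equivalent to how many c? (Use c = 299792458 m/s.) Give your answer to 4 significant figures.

1 kn = 1.71600e-9 times the speed of light.
Thus 5432.8 × 1.71600e-9 ≈ 9.323e-6 c.

9.323e-6 times the speed of light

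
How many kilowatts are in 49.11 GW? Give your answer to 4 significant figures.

4.911 × 10^7 kW

1 GW = 1.00000 × 10^6 kW.
So 49.11 × 1.00000 × 10^6 ≈ 4.911 × 10^7 kW.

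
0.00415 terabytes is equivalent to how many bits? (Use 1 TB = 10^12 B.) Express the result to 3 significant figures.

1 TB = 8.00000 × 10^12 bit.
Then 0.00415 × 8.00000 × 10^12 ≈ 3.32 × 10^10 bit.

3.32 × 10^10 bit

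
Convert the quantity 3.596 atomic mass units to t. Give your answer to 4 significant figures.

5.971e-30 t

1 atomic mass unit = 1.66054e-30 metric tons.
3.596 × 1.66054e-30 ≈ 5.971e-30 t.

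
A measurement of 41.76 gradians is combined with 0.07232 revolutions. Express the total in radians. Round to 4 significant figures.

41.76 grad = 0.655965 rad and 0.07232 rev = 0.454400 rad.
0.655965 + 0.454400 ≈ 1.110 rad.

1.110 radians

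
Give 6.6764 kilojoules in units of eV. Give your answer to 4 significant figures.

1 kJ = 6.24151 × 10^21 electronvolts.
6.6764 × 6.24151 × 10^21 ≈ 4.167 × 10^22 eV.

4.167 × 10^22 eV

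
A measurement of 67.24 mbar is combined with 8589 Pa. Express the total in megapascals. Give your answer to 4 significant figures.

0.01531 MPa

67.24 mbar = 0.00672400 MPa and 8589 Pa = 0.00858900 MPa.
0.00672400 + 0.00858900 ≈ 0.01531 MPa.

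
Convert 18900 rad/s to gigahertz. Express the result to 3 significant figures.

3.01 × 10^-6 gigahertz

1 radian per second = 1.59155 × 10^-10 gigahertz.
Then 18900 × 1.59155 × 10^-10 ≈ 3.01 × 10^-6 GHz.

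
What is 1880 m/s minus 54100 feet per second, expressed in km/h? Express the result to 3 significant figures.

-52600 kilometers per hour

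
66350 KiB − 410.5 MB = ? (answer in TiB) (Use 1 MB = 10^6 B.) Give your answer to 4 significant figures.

-0.0003116 tebibytes

66350 KiB = 6.17933e-5 TiB and 410.5 MB = 0.000373348 TiB.
6.17933e-5 − 0.000373348 ≈ -0.0003116 TiB.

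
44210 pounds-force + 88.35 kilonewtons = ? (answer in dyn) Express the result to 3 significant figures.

44210 lbf = 1.96656e+10 dyn and 88.35 kN = 8.83500e+9 dyn.
1.96656e+10 + 8.83500e+9 ≈ 2.85e+10 dyn.

2.85e+10 dyn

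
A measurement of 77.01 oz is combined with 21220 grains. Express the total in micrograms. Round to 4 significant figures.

3.558 × 10^9 micrograms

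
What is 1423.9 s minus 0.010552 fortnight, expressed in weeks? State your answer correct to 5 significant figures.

-0.018750 wk

1423.9 s = 0.00235433 wk and 0.010552 fortnight = 0.0211040 wk.
0.00235433 − 0.0211040 ≈ -0.018750 wk.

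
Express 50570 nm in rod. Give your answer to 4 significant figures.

1 nanometer = 1.98839 × 10^-10 rod.
Thus 50570 × 1.98839 × 10^-10 ≈ 1.006 × 10^-5 rod.

1.006 × 10^-5 rods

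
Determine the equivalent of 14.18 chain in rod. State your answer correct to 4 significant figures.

1 chain = 4.00000 rod.
Then 14.18 × 4.00000 ≈ 56.72 rod.

56.72 rods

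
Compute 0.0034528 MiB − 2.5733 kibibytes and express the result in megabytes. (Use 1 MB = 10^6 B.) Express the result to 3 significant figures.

0.000985 megabytes

0.0034528 MiB = 0.00362052 MB and 2.5733 KiB = 0.00263506 MB.
0.00362052 − 0.00263506 ≈ 0.000985 MB.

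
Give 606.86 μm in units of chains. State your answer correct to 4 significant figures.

3.017 × 10^-5 chain

1 μm = 4.97097 × 10^-8 chain.
So 606.86 × 4.97097 × 10^-8 ≈ 3.017 × 10^-5 chain.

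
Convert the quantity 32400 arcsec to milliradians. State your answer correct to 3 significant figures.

1 arcsecond = 0.00484814 milliradians.
So 32400 × 0.00484814 ≈ 157 mrad.

157 milliradians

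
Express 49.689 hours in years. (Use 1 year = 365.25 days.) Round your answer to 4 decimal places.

1 h = 0.000114077 years.
So 49.689 × 0.000114077 ≈ 0.0057 yr.

0.0057 yr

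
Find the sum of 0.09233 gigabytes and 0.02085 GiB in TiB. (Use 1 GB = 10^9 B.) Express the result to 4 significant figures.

0.0001043 tebibytes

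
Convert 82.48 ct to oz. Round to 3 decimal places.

1 ct = 0.00705479 oz.
82.48 × 0.00705479 ≈ 0.582 oz.

0.582 ounces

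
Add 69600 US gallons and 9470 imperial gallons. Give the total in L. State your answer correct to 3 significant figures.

307000 liters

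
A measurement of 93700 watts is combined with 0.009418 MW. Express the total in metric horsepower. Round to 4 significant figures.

140.2 PS

93700 W = 127.397 PS and 0.009418 MW = 12.8049 PS.
127.397 + 12.8049 ≈ 140.2 PS.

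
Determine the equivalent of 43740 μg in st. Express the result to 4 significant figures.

6.888e-6 stone

1 μg = 1.57473e-10 st.
Then 43740 × 1.57473e-10 ≈ 6.888e-6 st.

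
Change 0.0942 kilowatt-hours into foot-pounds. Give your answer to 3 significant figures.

250000 foot-pounds

1 kilowatt-hour = 2.65522e+6 foot-pounds.
So 0.0942 × 2.65522e+6 ≈ 250000 ft·lbf.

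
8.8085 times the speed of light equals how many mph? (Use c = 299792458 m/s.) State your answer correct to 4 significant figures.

5.907e+9 mph

1 c = 6.70617e+8 miles per hour.
8.8085 × 6.70617e+8 ≈ 5.907e+9 mph.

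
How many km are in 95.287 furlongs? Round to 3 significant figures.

1 furlong = 0.201168 kilometers.
95.287 × 0.201168 ≈ 19.2 km.

19.2 km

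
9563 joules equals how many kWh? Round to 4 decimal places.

1 joule = 2.77778 × 10^-7 kilowatt-hours.
Then 9563 × 2.77778 × 10^-7 ≈ 0.0027 kWh.

0.0027 kWh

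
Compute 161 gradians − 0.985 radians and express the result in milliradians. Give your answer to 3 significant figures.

1540 mrad

161 grad = 2528.98 mrad and 0.985 rad = 985.000 mrad.
2528.98 − 985.000 ≈ 1540 mrad.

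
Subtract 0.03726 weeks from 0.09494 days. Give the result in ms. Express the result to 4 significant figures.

0.09494 d = 8.20282e+6 ms and 0.03726 wk = 2.25348e+7 ms.
8.20282e+6 − 2.25348e+7 ≈ -1.433e+7 ms.

-1.433e+7 ms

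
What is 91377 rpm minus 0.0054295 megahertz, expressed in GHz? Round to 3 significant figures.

-3.91e-6 GHz

91377 rpm = 1.52295e-6 GHz and 0.0054295 MHz = 5.42950e-6 GHz.
1.52295e-6 − 5.42950e-6 ≈ -3.91e-6 GHz.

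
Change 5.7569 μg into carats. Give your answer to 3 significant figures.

1 microgram = 5.00000 × 10^-6 ct.
Thus 5.7569 × 5.00000 × 10^-6 ≈ 2.88 × 10^-5 ct.

2.88 × 10^-5 ct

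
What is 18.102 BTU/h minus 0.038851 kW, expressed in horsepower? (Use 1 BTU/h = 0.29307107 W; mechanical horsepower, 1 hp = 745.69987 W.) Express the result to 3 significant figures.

18.102 BTU/h = 0.00711435 hp and 0.038851 kW = 0.0521000 hp.
0.00711435 − 0.0521000 ≈ -0.0450 hp.

-0.0450 hp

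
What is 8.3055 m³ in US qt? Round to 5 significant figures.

1 m³ = 1056.69 US quarts.
Then 8.3055 × 1056.69 ≈ 8776.3 US qt.

8776.3 US qt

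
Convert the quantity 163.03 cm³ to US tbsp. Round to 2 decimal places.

11.03 US tbsp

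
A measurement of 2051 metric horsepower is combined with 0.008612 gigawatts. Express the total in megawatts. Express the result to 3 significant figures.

2051 PS = 1.50851 MW and 0.008612 GW = 8.61200 MW.
1.50851 + 8.61200 ≈ 10.1 MW.

10.1 MW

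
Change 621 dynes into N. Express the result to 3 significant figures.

0.00621 newtons

1 dyne = 1.00000e-5 N.
621 × 1.00000e-5 ≈ 0.00621 N.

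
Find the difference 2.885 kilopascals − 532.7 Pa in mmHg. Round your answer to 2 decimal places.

2.885 kPa = 21.6393 mmHg and 532.7 Pa = 3.99558 mmHg.
21.6393 − 3.99558 ≈ 17.64 mmHg.

17.64 mmHg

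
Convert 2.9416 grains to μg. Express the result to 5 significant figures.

1 gr = 64798.9 μg.
Thus 2.9416 × 64798.9 ≈ 190610 μg.

190610 micrograms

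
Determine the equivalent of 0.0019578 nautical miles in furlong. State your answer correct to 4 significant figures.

1 nautical mile = 9.20624 furlong.
Thus 0.0019578 × 9.20624 ≈ 0.01802 furlong.

0.01802 furlongs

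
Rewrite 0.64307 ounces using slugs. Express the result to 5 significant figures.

1 ounce = 0.00194256 slugs.
So 0.64307 × 0.00194256 ≈ 0.0012492 slug.

0.0012492 slugs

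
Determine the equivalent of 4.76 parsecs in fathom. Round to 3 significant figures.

1 parsec = 1.68727 × 10^16 fathoms.
4.76 × 1.68727 × 10^16 ≈ 8.03 × 10^16 fathom.

8.03 × 10^16 fathoms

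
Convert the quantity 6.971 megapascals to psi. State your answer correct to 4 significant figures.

1011 pounds per square inch

1 MPa = 145.038 pounds per square inch.
Then 6.971 × 145.038 ≈ 1011 psi.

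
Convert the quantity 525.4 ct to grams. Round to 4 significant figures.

105.1 g

1 carat = 0.200000 g.
Thus 525.4 × 0.200000 ≈ 105.1 g.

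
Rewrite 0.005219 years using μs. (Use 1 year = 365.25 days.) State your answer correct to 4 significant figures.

1.647 × 10^11 microseconds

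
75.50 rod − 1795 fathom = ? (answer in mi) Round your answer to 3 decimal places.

-1.804 miles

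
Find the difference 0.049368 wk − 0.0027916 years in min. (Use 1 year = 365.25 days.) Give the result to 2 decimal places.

-970.64 minutes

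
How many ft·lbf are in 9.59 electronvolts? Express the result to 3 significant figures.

1.13 × 10^-18 ft·lbf

1 electronvolt = 1.18170 × 10^-19 ft·lbf.
So 9.59 × 1.18170 × 10^-19 ≈ 1.13 × 10^-18 ft·lbf.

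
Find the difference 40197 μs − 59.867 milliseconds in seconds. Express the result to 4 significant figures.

-0.01967 s

40197 μs = 0.0401970 s and 59.867 ms = 0.0598670 s.
0.0401970 − 0.0598670 ≈ -0.01967 s.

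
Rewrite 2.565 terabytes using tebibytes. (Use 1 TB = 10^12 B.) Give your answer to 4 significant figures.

2.333 TiB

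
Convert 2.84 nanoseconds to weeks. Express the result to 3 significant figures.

1 ns = 1.65344 × 10^-15 wk.
2.84 × 1.65344 × 10^-15 ≈ 4.70 × 10^-15 wk.

4.70 × 10^-15 wk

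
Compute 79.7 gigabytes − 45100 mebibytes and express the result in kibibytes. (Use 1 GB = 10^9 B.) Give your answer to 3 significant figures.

3.16 × 10^7 KiB

79.7 GB = 7.78320 × 10^7 KiB and 45100 MiB = 4.61824 × 10^7 KiB.
7.78320 × 10^7 − 4.61824 × 10^7 ≈ 3.16 × 10^7 KiB.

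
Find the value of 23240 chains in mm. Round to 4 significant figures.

4.675e+8 mm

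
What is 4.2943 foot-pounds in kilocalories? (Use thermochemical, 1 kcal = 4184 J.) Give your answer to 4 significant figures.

0.001392 kcal

1 foot-pound = 0.000324048 kilocalories.
Then 4.2943 × 0.000324048 ≈ 0.001392 kcal.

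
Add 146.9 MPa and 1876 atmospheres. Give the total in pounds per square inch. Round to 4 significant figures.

146.9 MPa = 21306.0 psi and 1876 atm = 27569.6 psi.
21306.0 + 27569.6 ≈ 48880 psi.

48880 psi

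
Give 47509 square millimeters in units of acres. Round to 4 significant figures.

1 mm² = 2.47105 × 10^-10 acre.
So 47509 × 2.47105 × 10^-10 ≈ 1.174 × 10^-5 acre.

1.174 × 10^-5 acre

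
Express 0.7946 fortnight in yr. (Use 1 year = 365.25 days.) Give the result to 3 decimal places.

1 fortnight = 0.0383299 years.
So 0.7946 × 0.0383299 ≈ 0.030 yr.

0.030 yr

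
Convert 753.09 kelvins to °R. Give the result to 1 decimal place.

1355.6 °R

°R = K × 9/5.
Applying the formula gives 1355.6 °R.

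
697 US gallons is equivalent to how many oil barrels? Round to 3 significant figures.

1 US gal = 0.0238095 bbl.
So 697 × 0.0238095 ≈ 16.6 bbl.

16.6 oil barrels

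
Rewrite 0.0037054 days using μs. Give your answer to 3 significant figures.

1 d = 8.64000e+10 μs.
So 0.0037054 × 8.64000e+10 ≈ 3.20e+8 μs.

3.20e+8 microseconds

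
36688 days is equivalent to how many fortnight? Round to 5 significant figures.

1 d = 0.0714286 fortnight.
36688 × 0.0714286 ≈ 2620.6 fortnight.

2620.6 fortnights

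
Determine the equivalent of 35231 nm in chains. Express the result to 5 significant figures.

1.7513 × 10^-6 chains

1 nm = 4.97097 × 10^-11 chains.
Then 35231 × 4.97097 × 10^-11 ≈ 1.7513 × 10^-6 chain.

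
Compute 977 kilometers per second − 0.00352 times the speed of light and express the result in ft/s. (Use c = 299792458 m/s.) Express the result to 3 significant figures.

-257000 ft/s

977 km/s = 3.20538 × 10^6 ft/s and 0.00352 c = 3.46217 × 10^6 ft/s.
3.20538 × 10^6 − 3.46217 × 10^6 ≈ -257000 ft/s.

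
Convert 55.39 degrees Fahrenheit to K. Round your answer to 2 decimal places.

K = (°F + 459.67) × 5/9.
Applying the formula gives 286.14 K.

286.14 K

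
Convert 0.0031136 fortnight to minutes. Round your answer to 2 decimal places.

1 fortnight = 20160.0 minutes.
Then 0.0031136 × 20160.0 ≈ 62.77 min.

62.77 min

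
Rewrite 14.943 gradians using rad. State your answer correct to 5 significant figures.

1 gradian = 0.0157080 radians.
Thus 14.943 × 0.0157080 ≈ 0.23472 rad.

0.23472 rad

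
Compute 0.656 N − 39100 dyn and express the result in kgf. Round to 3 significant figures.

0.0270 kgf

0.656 N = 0.0668934 kgf and 39100 dyn = 0.0398709 kgf.
0.0668934 − 0.0398709 ≈ 0.0270 kgf.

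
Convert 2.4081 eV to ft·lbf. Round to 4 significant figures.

1 electronvolt = 1.18170e-19 ft·lbf.
So 2.4081 × 1.18170e-19 ≈ 2.846e-19 ft·lbf.

2.846e-19 ft·lbf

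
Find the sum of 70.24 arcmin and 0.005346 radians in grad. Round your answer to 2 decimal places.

1.64 grad

70.24 arcmin = 1.30074 grad and 0.005346 rad = 0.340337 grad.
1.30074 + 0.340337 ≈ 1.64 grad.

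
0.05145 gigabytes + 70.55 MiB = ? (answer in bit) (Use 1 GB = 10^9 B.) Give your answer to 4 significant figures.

1.003 × 10^9 bit

0.05145 GB = 4.11600 × 10^8 bit and 70.55 MiB = 5.91816 × 10^8 bit.
4.11600 × 10^8 + 5.91816 × 10^8 ≈ 1.003 × 10^9 bit.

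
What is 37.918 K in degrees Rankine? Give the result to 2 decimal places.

°R = K × 9/5.
Applying the formula gives 68.25 °R.

68.25 °R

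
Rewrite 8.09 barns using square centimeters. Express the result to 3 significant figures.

8.09e-24 cm²

1 barn = 1.00000e-24 square centimeters.
Thus 8.09 × 1.00000e-24 ≈ 8.09e-24 cm².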